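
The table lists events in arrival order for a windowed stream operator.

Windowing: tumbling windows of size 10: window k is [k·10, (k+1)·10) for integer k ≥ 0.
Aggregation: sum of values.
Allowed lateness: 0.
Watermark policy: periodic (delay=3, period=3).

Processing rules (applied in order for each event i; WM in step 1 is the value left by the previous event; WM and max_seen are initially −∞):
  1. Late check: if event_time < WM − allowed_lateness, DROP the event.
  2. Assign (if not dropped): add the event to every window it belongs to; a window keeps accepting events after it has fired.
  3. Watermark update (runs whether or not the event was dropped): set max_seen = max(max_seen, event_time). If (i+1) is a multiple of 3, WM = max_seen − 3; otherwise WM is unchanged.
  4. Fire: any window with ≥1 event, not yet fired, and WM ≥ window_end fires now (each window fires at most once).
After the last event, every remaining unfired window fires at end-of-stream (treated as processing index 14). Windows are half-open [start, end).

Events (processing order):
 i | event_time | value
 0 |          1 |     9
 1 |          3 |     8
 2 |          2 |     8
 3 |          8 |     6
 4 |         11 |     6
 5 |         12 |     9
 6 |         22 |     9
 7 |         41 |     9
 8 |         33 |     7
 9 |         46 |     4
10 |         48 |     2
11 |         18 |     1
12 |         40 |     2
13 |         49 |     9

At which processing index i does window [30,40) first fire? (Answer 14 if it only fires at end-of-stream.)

i=0 t=1 v=9: → [0,10); WM=−∞
i=1 t=3 v=8: → [0,10); WM=−∞
i=2 t=2 v=8: → [0,10); WM=0
i=3 t=8 v=6: → [0,10); WM=0
i=4 t=11 v=6: → [10,20); WM=0
i=5 t=12 v=9: → [10,20); WM=9
i=6 t=22 v=9: → [20,30); WM=9
i=7 t=41 v=9: → [40,50); WM=9
i=8 t=33 v=7: → [30,40); WM=38; [0,10) fires=31 [10,20) fires=15 [20,30) fires=9
i=9 t=46 v=4: → [40,50); WM=38
i=10 t=48 v=2: → [40,50); WM=38
i=11 t=18 v=1: DROP (t<38-0); WM=45; [30,40) fires=7
i=12 t=40 v=2: DROP (t<45-0); WM=45
i=13 t=49 v=9: → [40,50); WM=45

11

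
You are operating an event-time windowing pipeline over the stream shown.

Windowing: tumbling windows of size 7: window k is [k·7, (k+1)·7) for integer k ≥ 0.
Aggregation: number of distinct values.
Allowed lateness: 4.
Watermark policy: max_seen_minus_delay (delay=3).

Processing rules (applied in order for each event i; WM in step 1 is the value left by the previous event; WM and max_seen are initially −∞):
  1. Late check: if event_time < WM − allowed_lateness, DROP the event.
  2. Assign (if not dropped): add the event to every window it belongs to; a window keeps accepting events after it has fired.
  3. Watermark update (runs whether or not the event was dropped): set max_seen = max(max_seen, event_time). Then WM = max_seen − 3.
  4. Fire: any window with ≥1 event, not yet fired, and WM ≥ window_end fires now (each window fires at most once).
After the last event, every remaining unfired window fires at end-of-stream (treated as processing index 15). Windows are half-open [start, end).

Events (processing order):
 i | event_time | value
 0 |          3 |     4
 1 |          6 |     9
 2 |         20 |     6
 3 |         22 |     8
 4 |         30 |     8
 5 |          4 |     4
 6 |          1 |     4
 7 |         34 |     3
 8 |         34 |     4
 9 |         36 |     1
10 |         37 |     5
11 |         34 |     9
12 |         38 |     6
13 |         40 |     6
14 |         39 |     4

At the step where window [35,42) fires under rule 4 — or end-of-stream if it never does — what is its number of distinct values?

i=0 t=3 v=4: → [0,7); WM=0
i=1 t=6 v=9: → [0,7); WM=3
i=2 t=20 v=6: → [14,21); WM=17; [0,7) fires=2
i=3 t=22 v=8: → [21,28); WM=19
i=4 t=30 v=8: → [28,35); WM=27; [14,21) fires=1
i=5 t=4 v=4: DROP (t<27-4); WM=27
i=6 t=1 v=4: DROP (t<27-4); WM=27
i=7 t=34 v=3: → [28,35); WM=31; [21,28) fires=1
i=8 t=34 v=4: → [28,35); WM=31
i=9 t=36 v=1: → [35,42); WM=33
i=10 t=37 v=5: → [35,42); WM=34
i=11 t=34 v=9: → [28,35); WM=34
i=12 t=38 v=6: → [35,42); WM=35; [28,35) fires=4
i=13 t=40 v=6: → [35,42); WM=37
i=14 t=39 v=4: → [35,42); WM=37

4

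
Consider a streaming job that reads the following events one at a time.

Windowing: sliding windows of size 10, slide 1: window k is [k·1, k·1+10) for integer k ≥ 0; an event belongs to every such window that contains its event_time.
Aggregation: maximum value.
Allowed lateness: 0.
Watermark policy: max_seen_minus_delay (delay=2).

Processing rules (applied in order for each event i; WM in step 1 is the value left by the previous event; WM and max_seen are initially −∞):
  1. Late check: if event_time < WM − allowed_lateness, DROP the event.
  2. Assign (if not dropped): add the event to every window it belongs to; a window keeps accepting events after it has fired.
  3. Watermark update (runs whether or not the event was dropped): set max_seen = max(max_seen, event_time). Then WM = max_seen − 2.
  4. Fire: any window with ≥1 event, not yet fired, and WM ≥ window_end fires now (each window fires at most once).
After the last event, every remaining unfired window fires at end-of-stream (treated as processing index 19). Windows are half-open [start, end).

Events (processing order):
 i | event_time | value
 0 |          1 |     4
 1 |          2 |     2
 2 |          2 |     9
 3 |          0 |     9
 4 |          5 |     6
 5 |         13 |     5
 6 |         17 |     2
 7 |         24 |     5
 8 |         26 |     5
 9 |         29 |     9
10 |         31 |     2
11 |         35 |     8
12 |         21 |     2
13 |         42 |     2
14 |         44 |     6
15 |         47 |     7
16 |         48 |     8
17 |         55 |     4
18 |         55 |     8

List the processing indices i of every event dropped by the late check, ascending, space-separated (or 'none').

12

i=0 t=1 v=4: → [1,11),[0,10); WM=-1
i=1 t=2 v=2: → [2,12),[1,11),[0,10); WM=0
i=2 t=2 v=9: → [2,12),[1,11),[0,10); WM=0
i=3 t=0 v=9: → [0,10); WM=0
i=4 t=5 v=6: → [5,15),[4,14),[3,13),[2,12),[1,11),[0,10); WM=3
i=5 t=13 v=5: → [13,23),[12,22),[11,21),[10,20),[9,19),[8,18),[7,17),[6,16),[5,15),[4,14); WM=11; [0,10) fires=9 [1,11) fires=9
i=6 t=17 v=2: → [17,27),[16,26),[15,25),[14,24),[13,23),[12,22),[11,21),[10,20),[9,19),[8,18); WM=15; [2,12) fires=9 [3,13) fires=6 [4,14) fires=6 [5,15) fires=6
i=7 t=24 v=5: → [24,34),[23,33),[22,32),[21,31),[20,30),[19,29),[18,28),[17,27),[16,26),[15,25); WM=22; [6,16) fires=5 [7,17) fires=5 [8,18) fires=5 [9,19) fires=5 [10,20) fires=5 [11,21) fires=5 [12,22) fires=5
i=8 t=26 v=5: → [26,36),[25,35),[24,34),[23,33),[22,32),[21,31),[20,30),[19,29),[18,28),[17,27); WM=24; [13,23) fires=5 [14,24) fires=2
i=9 t=29 v=9: → [29,39),[28,38),[27,37),[26,36),[25,35),[24,34),[23,33),[22,32),[21,31),[20,30); WM=27; [15,25) fires=5 [16,26) fires=5 [17,27) fires=5
i=10 t=31 v=2: → [31,41),[30,40),[29,39),[28,38),[27,37),[26,36),[25,35),[24,34),[23,33),[22,32); WM=29; [18,28) fires=5 [19,29) fires=5
i=11 t=35 v=8: → [35,45),[34,44),[33,43),[32,42),[31,41),[30,40),[29,39),[28,38),[27,37),[26,36); WM=33; [20,30) fires=9 [21,31) fires=9 [22,32) fires=9 [23,33) fires=9
i=12 t=21 v=2: DROP (t<33-0); WM=33
i=13 t=42 v=2: → [42,52),[41,51),[40,50),[39,49),[38,48),[37,47),[36,46),[35,45),[34,44),[33,43); WM=40; [24,34) fires=9 [25,35) fires=9 [26,36) fires=9 [27,37) fires=9 [28,38) fires=9 [29,39) fires=9 [30,40) fires=8
i=14 t=44 v=6: → [44,54),[43,53),[42,52),[41,51),[40,50),[39,49),[38,48),[37,47),[36,46),[35,45); WM=42; [31,41) fires=8 [32,42) fires=8
i=15 t=47 v=7: → [47,57),[46,56),[45,55),[44,54),[43,53),[42,52),[41,51),[40,50),[39,49),[38,48); WM=45; [33,43) fires=8 [34,44) fires=8 [35,45) fires=8
i=16 t=48 v=8: → [48,58),[47,57),[46,56),[45,55),[44,54),[43,53),[42,52),[41,51),[40,50),[39,49); WM=46; [36,46) fires=6
i=17 t=55 v=4: → [55,65),[54,64),[53,63),[52,62),[51,61),[50,60),[49,59),[48,58),[47,57),[46,56); WM=53; [37,47) fires=6 [38,48) fires=7 [39,49) fires=8 [40,50) fires=8 [41,51) fires=8 [42,52) fires=8 [43,53) fires=8
i=18 t=55 v=8: → [55,65),[54,64),[53,63),[52,62),[51,61),[50,60),[49,59),[48,58),[47,57),[46,56); WM=53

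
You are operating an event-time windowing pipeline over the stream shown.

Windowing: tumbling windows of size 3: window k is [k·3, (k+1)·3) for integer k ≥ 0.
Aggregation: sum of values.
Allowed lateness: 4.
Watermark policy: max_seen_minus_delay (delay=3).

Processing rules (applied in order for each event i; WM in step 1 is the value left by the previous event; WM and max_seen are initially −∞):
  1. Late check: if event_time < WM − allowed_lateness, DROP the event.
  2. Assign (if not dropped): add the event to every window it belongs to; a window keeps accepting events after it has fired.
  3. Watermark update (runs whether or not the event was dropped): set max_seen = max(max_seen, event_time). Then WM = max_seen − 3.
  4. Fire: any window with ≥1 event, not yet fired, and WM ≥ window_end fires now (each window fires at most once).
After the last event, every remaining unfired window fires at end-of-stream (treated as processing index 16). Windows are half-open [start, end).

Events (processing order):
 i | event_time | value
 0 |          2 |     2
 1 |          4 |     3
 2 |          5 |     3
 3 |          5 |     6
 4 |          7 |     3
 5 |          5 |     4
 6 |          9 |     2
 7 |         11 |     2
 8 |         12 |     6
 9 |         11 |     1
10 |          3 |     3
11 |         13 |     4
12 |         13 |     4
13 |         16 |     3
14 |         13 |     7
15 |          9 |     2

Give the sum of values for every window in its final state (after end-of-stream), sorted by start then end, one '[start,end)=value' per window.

i=0 t=2 v=2: → [0,3); WM=-1
i=1 t=4 v=3: → [3,6); WM=1
i=2 t=5 v=3: → [3,6); WM=2
i=3 t=5 v=6: → [3,6); WM=2
i=4 t=7 v=3: → [6,9); WM=4; [0,3) fires=2
i=5 t=5 v=4: → [3,6); WM=4
i=6 t=9 v=2: → [9,12); WM=6; [3,6) fires=16
i=7 t=11 v=2: → [9,12); WM=8
i=8 t=12 v=6: → [12,15); WM=9; [6,9) fires=3
i=9 t=11 v=1: → [9,12); WM=9
i=10 t=3 v=3: DROP (t<9-4); WM=9
i=11 t=13 v=4: → [12,15); WM=10
i=12 t=13 v=4: → [12,15); WM=10
i=13 t=16 v=3: → [15,18); WM=13; [9,12) fires=5
i=14 t=13 v=7: → [12,15); WM=13
i=15 t=9 v=2: → [9,12); WM=13

[0,3)=2 [3,6)=16 [6,9)=3 [9,12)=7 [12,15)=21 [15,18)=3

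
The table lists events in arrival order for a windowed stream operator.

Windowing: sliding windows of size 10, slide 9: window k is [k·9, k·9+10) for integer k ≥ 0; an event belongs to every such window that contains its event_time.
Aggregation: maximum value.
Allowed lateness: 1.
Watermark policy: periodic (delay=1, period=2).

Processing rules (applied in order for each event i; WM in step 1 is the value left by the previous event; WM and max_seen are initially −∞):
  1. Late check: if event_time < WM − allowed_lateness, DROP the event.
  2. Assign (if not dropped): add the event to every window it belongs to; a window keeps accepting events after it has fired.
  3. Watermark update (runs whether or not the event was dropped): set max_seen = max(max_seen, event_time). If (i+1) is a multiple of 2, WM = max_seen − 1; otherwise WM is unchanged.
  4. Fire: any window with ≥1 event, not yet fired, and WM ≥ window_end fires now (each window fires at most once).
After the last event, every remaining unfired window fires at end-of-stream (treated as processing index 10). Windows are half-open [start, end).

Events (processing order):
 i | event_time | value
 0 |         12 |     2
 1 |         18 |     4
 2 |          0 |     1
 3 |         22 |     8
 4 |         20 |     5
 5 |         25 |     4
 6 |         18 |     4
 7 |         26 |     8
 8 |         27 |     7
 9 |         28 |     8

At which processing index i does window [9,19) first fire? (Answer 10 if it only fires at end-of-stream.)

i=0 t=12 v=2: → [9,19); WM=−∞
i=1 t=18 v=4: → [18,28),[9,19); WM=17
i=2 t=0 v=1: DROP (t<17-1); WM=17
i=3 t=22 v=8: → [18,28); WM=21; [9,19) fires=4
i=4 t=20 v=5: → [18,28); WM=21
i=5 t=25 v=4: → [18,28); WM=24
i=6 t=18 v=4: DROP (t<24-1); WM=24
i=7 t=26 v=8: → [18,28); WM=25
i=8 t=27 v=7: → [27,37),[18,28); WM=25
i=9 t=28 v=8: → [27,37); WM=27

3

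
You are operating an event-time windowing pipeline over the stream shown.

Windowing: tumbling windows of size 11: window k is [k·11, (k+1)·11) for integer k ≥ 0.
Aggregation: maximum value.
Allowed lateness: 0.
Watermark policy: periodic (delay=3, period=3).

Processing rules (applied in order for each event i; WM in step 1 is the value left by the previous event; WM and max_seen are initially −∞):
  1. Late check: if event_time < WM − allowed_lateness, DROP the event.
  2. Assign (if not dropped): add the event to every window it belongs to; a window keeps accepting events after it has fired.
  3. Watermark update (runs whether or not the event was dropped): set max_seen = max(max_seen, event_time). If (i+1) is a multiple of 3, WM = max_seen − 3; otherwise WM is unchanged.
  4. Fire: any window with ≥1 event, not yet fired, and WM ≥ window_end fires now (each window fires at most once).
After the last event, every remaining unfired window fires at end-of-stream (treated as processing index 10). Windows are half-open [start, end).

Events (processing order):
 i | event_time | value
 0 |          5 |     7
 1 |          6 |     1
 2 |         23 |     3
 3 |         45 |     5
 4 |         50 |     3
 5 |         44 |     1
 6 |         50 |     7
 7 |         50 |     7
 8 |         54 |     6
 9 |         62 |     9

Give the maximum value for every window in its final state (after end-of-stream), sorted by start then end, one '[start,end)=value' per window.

i=0 t=5 v=7: → [0,11); WM=−∞
i=1 t=6 v=1: → [0,11); WM=−∞
i=2 t=23 v=3: → [22,33); WM=20; [0,11) fires=7
i=3 t=45 v=5: → [44,55); WM=20
i=4 t=50 v=3: → [44,55); WM=20
i=5 t=44 v=1: → [44,55); WM=47; [22,33) fires=3
i=6 t=50 v=7: → [44,55); WM=47
i=7 t=50 v=7: → [44,55); WM=47
i=8 t=54 v=6: → [44,55); WM=51
i=9 t=62 v=9: → [55,66); WM=51

[0,11)=7 [22,33)=3 [44,55)=7 [55,66)=9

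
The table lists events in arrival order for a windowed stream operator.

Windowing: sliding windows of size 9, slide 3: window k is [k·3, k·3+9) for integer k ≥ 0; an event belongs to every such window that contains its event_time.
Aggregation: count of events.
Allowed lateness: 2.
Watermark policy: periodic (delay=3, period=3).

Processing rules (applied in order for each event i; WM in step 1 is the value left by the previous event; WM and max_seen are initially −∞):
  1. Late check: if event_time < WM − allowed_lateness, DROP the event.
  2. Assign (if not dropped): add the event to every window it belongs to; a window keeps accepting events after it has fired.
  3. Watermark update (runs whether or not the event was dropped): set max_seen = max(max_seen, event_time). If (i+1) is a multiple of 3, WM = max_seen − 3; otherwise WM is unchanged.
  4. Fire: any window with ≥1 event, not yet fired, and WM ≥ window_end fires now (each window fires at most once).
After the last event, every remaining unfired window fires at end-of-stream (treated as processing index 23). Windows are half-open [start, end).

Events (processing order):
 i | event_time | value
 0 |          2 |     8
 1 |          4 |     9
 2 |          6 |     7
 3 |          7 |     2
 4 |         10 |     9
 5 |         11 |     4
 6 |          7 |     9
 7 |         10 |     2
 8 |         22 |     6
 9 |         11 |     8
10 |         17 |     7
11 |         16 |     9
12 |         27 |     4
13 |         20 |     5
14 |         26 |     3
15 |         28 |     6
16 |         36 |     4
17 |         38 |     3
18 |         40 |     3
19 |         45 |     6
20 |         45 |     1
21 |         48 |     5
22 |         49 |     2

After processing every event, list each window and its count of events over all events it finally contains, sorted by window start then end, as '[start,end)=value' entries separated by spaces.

i=0 t=2 v=8: → [0,9); WM=−∞
i=1 t=4 v=9: → [3,12),[0,9); WM=−∞
i=2 t=6 v=7: → [6,15),[3,12),[0,9); WM=3
i=3 t=7 v=2: → [6,15),[3,12),[0,9); WM=3
i=4 t=10 v=9: → [9,18),[6,15),[3,12); WM=3
i=5 t=11 v=4: → [9,18),[6,15),[3,12); WM=8
i=6 t=7 v=9: → [6,15),[3,12),[0,9); WM=8
i=7 t=10 v=2: → [9,18),[6,15),[3,12); WM=8
i=8 t=22 v=6: → [21,30),[18,27),[15,24); WM=19; [0,9) fires=5 [3,12) fires=7 [6,15) fires=6 [9,18) fires=3
i=9 t=11 v=8: DROP (t<19-2); WM=19
i=10 t=17 v=7: → [15,24),[12,21),[9,18); WM=19
i=11 t=16 v=9: DROP (t<19-2); WM=19
i=12 t=27 v=4: → [27,36),[24,33),[21,30); WM=19
i=13 t=20 v=5: → [18,27),[15,24),[12,21); WM=19
i=14 t=26 v=3: → [24,33),[21,30),[18,27); WM=24; [12,21) fires=2 [15,24) fires=3
i=15 t=28 v=6: → [27,36),[24,33),[21,30); WM=24
i=16 t=36 v=4: → [36,45),[33,42),[30,39); WM=24
i=17 t=38 v=3: → [36,45),[33,42),[30,39); WM=35; [18,27) fires=3 [21,30) fires=4 [24,33) fires=3
i=18 t=40 v=3: → [39,48),[36,45),[33,42); WM=35
i=19 t=45 v=6: → [45,54),[42,51),[39,48); WM=35
i=20 t=45 v=1: → [45,54),[42,51),[39,48); WM=42; [27,36) fires=2 [30,39) fires=2 [33,42) fires=3
i=21 t=48 v=5: → [48,57),[45,54),[42,51); WM=42
i=22 t=49 v=2: → [48,57),[45,54),[42,51); WM=42

[0,9)=5 [3,12)=7 [6,15)=6 [9,18)=4 [12,21)=2 [15,24)=3 [18,27)=3 [21,30)=4 [24,33)=3 [27,36)=2 [30,39)=2 [33,42)=3 [36,45)=3 [39,48)=3 [42,51)=4 [45,54)=4 [48,57)=2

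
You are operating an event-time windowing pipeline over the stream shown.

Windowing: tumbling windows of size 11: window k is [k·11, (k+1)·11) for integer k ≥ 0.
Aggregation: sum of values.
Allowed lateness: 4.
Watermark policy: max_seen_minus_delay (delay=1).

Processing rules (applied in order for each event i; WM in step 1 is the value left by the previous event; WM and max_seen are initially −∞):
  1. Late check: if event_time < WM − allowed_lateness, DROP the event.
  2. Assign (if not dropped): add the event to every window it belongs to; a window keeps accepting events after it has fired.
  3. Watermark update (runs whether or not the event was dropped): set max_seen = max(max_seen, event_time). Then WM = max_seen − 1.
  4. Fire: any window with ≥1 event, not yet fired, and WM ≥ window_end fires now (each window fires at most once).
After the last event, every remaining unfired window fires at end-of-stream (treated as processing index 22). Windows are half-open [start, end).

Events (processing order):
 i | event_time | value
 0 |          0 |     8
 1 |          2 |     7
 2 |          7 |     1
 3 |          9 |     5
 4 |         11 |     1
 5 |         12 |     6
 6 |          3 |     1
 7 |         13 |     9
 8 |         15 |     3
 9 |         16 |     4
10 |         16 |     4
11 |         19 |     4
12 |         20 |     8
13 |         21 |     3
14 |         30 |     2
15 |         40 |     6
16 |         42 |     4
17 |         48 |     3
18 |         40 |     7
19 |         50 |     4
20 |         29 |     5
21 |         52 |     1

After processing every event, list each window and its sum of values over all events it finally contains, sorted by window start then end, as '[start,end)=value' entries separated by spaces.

[0,11)=21 [11,22)=42 [22,33)=2 [33,44)=10 [44,55)=8

i=0 t=0 v=8: → [0,11); WM=-1
i=1 t=2 v=7: → [0,11); WM=1
i=2 t=7 v=1: → [0,11); WM=6
i=3 t=9 v=5: → [0,11); WM=8
i=4 t=11 v=1: → [11,22); WM=10
i=5 t=12 v=6: → [11,22); WM=11; [0,11) fires=21
i=6 t=3 v=1: DROP (t<11-4); WM=11
i=7 t=13 v=9: → [11,22); WM=12
i=8 t=15 v=3: → [11,22); WM=14
i=9 t=16 v=4: → [11,22); WM=15
i=10 t=16 v=4: → [11,22); WM=15
i=11 t=19 v=4: → [11,22); WM=18
i=12 t=20 v=8: → [11,22); WM=19
i=13 t=21 v=3: → [11,22); WM=20
i=14 t=30 v=2: → [22,33); WM=29; [11,22) fires=42
i=15 t=40 v=6: → [33,44); WM=39; [22,33) fires=2
i=16 t=42 v=4: → [33,44); WM=41
i=17 t=48 v=3: → [44,55); WM=47; [33,44) fires=10
i=18 t=40 v=7: DROP (t<47-4); WM=47
i=19 t=50 v=4: → [44,55); WM=49
i=20 t=29 v=5: DROP (t<49-4); WM=49
i=21 t=52 v=1: → [44,55); WM=51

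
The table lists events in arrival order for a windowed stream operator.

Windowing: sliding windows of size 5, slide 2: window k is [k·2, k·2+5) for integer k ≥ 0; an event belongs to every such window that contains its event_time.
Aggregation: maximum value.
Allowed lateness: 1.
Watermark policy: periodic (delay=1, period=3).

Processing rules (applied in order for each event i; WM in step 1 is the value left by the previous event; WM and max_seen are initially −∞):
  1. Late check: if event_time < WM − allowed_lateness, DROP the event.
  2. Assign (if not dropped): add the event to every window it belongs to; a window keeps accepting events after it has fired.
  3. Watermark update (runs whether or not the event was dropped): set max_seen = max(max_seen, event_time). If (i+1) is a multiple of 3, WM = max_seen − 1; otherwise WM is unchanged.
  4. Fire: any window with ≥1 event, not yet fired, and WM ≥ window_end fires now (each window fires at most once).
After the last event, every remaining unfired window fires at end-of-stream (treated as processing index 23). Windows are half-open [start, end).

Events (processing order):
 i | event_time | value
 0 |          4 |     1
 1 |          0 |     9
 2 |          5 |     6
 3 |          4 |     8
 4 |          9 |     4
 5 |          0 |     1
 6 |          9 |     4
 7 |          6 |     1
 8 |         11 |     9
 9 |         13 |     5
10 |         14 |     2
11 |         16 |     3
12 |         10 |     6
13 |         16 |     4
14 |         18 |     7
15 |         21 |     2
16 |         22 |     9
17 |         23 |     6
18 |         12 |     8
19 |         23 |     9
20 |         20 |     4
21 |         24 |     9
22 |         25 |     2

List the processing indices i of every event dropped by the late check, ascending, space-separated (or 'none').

i=0 t=4 v=1: → [4,9),[2,7),[0,5); WM=−∞
i=1 t=0 v=9: → [0,5); WM=−∞
i=2 t=5 v=6: → [4,9),[2,7); WM=4
i=3 t=4 v=8: → [4,9),[2,7),[0,5); WM=4
i=4 t=9 v=4: → [8,13),[6,11); WM=4
i=5 t=0 v=1: DROP (t<4-1); WM=8; [0,5) fires=9 [2,7) fires=8
i=6 t=9 v=4: → [8,13),[6,11); WM=8
i=7 t=6 v=1: DROP (t<8-1); WM=8
i=8 t=11 v=9: → [10,15),[8,13); WM=10; [4,9) fires=8
i=9 t=13 v=5: → [12,17),[10,15); WM=10
i=10 t=14 v=2: → [14,19),[12,17),[10,15); WM=10
i=11 t=16 v=3: → [16,21),[14,19),[12,17); WM=15; [6,11) fires=4 [8,13) fires=9 [10,15) fires=9
i=12 t=10 v=6: DROP (t<15-1); WM=15
i=13 t=16 v=4: → [16,21),[14,19),[12,17); WM=15
i=14 t=18 v=7: → [18,23),[16,21),[14,19); WM=17; [12,17) fires=5
i=15 t=21 v=2: → [20,25),[18,23); WM=17
i=16 t=22 v=9: → [22,27),[20,25),[18,23); WM=17
i=17 t=23 v=6: → [22,27),[20,25); WM=22; [14,19) fires=7 [16,21) fires=7
i=18 t=12 v=8: DROP (t<22-1); WM=22
i=19 t=23 v=9: → [22,27),[20,25); WM=22
i=20 t=20 v=4: DROP (t<22-1); WM=22
i=21 t=24 v=9: → [24,29),[22,27),[20,25); WM=22
i=22 t=25 v=2: → [24,29),[22,27); WM=22

5 7 12 18 20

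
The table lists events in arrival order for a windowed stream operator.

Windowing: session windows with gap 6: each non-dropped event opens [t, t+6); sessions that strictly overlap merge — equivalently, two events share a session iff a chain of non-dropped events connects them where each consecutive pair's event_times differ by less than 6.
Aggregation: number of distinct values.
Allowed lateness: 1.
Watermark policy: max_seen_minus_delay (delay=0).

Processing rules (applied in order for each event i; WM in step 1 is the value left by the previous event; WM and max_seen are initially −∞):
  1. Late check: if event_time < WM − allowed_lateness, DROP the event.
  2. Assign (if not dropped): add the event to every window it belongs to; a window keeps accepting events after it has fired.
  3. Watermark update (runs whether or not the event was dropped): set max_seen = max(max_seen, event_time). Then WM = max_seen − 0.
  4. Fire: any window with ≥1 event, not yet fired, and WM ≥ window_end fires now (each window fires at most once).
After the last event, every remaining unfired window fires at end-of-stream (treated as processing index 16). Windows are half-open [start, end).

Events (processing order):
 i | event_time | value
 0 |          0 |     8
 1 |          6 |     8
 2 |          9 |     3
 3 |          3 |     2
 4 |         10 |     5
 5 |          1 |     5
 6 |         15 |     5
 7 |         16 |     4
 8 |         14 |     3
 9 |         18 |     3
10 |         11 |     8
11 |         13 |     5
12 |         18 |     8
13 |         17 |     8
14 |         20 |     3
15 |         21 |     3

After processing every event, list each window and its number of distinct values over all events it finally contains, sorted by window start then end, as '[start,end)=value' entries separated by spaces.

[0,6)=1 [6,27)=4

i=0 t=0 v=8: → [0,6); WM=0
i=1 t=6 v=8: → [6,12); WM=6
i=2 t=9 v=3: → [6,15); WM=9
i=3 t=3 v=2: DROP (t<9-1); WM=9
i=4 t=10 v=5: → [6,16); WM=10
i=5 t=1 v=5: DROP (t<10-1); WM=10
i=6 t=15 v=5: → [6,21); WM=15
i=7 t=16 v=4: → [6,22); WM=16
i=8 t=14 v=3: DROP (t<16-1); WM=16
i=9 t=18 v=3: → [6,24); WM=18
i=10 t=11 v=8: DROP (t<18-1); WM=18
i=11 t=13 v=5: DROP (t<18-1); WM=18
i=12 t=18 v=8: → [6,24); WM=18
i=13 t=17 v=8: → [6,24); WM=18
i=14 t=20 v=3: → [6,26); WM=20
i=15 t=21 v=3: → [6,27); WM=21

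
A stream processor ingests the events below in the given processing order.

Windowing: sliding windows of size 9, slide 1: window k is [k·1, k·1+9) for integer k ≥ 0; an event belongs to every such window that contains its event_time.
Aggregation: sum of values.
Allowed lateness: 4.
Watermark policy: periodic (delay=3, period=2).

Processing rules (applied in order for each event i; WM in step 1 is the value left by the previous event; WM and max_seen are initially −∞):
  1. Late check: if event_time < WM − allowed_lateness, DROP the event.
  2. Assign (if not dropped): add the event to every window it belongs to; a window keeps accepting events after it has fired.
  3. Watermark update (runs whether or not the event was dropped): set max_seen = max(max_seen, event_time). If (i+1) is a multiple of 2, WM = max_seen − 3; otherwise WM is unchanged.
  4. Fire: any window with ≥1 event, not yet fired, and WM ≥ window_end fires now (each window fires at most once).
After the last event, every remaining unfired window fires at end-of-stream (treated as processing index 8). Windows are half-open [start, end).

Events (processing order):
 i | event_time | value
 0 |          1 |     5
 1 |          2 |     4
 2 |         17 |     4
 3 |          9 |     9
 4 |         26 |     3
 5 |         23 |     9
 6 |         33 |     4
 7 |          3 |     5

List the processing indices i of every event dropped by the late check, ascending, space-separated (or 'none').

i=0 t=1 v=5: → [1,10),[0,9); WM=−∞
i=1 t=2 v=4: → [2,11),[1,10),[0,9); WM=-1
i=2 t=17 v=4: → [17,26),[16,25),[15,24),[14,23),[13,22),[12,21),[11,20),[10,19),[9,18); WM=-1
i=3 t=9 v=9: → [9,18),[8,17),[7,16),[6,15),[5,14),[4,13),[3,12),[2,11),[1,10); WM=14; [0,9) fires=9 [1,10) fires=18 [2,11) fires=13 [3,12) fires=9 [4,13) fires=9 [5,14) fires=9
i=4 t=26 v=3: → [26,35),[25,34),[24,33),[23,32),[22,31),[21,30),[20,29),[19,28),[18,27); WM=14
i=5 t=23 v=9: → [23,32),[22,31),[21,30),[20,29),[19,28),[18,27),[17,26),[16,25),[15,24); WM=23; [6,15) fires=9 [7,16) fires=9 [8,17) fires=9 [9,18) fires=13 [10,19) fires=4 [11,20) fires=4 [12,21) fires=4 [13,22) fires=4 [14,23) fires=4
i=6 t=33 v=4: → [33,42),[32,41),[31,40),[30,39),[29,38),[28,37),[27,36),[26,35),[25,34); WM=23
i=7 t=3 v=5: DROP (t<23-4); WM=30; [15,24) fires=13 [16,25) fires=13 [17,26) fires=13 [18,27) fires=12 [19,28) fires=12 [20,29) fires=12 [21,30) fires=12

7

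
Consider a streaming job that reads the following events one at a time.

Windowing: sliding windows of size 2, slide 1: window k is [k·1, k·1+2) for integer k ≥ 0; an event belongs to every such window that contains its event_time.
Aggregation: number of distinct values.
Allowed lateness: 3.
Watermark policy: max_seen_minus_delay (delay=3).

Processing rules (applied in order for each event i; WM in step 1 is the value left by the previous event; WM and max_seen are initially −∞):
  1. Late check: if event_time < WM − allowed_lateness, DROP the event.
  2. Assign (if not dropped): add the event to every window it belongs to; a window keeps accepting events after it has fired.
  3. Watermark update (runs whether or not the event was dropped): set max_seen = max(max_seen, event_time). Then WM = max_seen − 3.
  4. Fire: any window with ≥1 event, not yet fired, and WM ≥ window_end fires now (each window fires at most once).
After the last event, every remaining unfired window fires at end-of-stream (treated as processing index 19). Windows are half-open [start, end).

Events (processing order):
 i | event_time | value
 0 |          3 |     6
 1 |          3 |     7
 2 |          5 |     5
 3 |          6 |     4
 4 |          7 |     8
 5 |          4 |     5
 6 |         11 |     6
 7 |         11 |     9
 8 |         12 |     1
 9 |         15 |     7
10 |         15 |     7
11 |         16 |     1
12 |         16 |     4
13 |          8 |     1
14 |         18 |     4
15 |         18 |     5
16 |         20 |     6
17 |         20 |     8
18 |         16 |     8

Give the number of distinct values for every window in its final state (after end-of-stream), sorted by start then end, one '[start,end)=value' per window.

[2,4)=2 [3,5)=3 [4,6)=1 [5,7)=2 [6,8)=2 [7,9)=1 [10,12)=2 [11,13)=3 [12,14)=1 [14,16)=1 [15,17)=4 [16,18)=3 [17,19)=2 [18,20)=2 [19,21)=2 [20,22)=2

i=0 t=3 v=6: → [3,5),[2,4); WM=0
i=1 t=3 v=7: → [3,5),[2,4); WM=0
i=2 t=5 v=5: → [5,7),[4,6); WM=2
i=3 t=6 v=4: → [6,8),[5,7); WM=3
i=4 t=7 v=8: → [7,9),[6,8); WM=4; [2,4) fires=2
i=5 t=4 v=5: → [4,6),[3,5); WM=4
i=6 t=11 v=6: → [11,13),[10,12); WM=8; [3,5) fires=3 [4,6) fires=1 [5,7) fires=2 [6,8) fires=2
i=7 t=11 v=9: → [11,13),[10,12); WM=8
i=8 t=12 v=1: → [12,14),[11,13); WM=9; [7,9) fires=1
i=9 t=15 v=7: → [15,17),[14,16); WM=12; [10,12) fires=2
i=10 t=15 v=7: → [15,17),[14,16); WM=12
i=11 t=16 v=1: → [16,18),[15,17); WM=13; [11,13) fires=3
i=12 t=16 v=4: → [16,18),[15,17); WM=13
i=13 t=8 v=1: DROP (t<13-3); WM=13
i=14 t=18 v=4: → [18,20),[17,19); WM=15; [12,14) fires=1
i=15 t=18 v=5: → [18,20),[17,19); WM=15
i=16 t=20 v=6: → [20,22),[19,21); WM=17; [14,16) fires=1 [15,17) fires=3
i=17 t=20 v=8: → [20,22),[19,21); WM=17
i=18 t=16 v=8: → [16,18),[15,17); WM=17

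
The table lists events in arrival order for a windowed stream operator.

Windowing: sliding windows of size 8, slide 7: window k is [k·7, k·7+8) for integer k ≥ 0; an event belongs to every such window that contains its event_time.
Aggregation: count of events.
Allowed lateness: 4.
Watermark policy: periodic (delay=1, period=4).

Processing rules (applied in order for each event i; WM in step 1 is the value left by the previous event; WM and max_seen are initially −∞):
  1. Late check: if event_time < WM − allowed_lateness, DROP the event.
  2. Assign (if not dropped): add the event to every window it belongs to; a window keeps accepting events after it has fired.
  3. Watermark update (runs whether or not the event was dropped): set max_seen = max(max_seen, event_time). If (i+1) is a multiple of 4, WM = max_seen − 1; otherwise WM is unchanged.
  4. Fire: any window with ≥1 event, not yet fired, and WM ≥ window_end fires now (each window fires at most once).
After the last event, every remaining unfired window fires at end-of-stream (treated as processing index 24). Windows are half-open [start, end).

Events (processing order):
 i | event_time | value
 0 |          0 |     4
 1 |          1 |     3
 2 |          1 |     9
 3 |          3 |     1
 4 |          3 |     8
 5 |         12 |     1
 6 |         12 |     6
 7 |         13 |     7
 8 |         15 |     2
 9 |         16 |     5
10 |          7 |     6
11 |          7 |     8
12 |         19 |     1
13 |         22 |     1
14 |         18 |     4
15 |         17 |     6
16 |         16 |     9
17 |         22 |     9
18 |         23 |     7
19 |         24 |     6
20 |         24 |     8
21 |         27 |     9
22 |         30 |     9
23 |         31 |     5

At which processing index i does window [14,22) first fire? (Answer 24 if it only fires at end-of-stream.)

19

i=0 t=0 v=4: → [0,8); WM=−∞
i=1 t=1 v=3: → [0,8); WM=−∞
i=2 t=1 v=9: → [0,8); WM=−∞
i=3 t=3 v=1: → [0,8); WM=2
i=4 t=3 v=8: → [0,8); WM=2
i=5 t=12 v=1: → [7,15); WM=2
i=6 t=12 v=6: → [7,15); WM=2
i=7 t=13 v=7: → [7,15); WM=12; [0,8) fires=5
i=8 t=15 v=2: → [14,22); WM=12
i=9 t=16 v=5: → [14,22); WM=12
i=10 t=7 v=6: DROP (t<12-4); WM=12
i=11 t=7 v=8: DROP (t<12-4); WM=15; [7,15) fires=3
i=12 t=19 v=1: → [14,22); WM=15
i=13 t=22 v=1: → [21,29); WM=15
i=14 t=18 v=4: → [14,22); WM=15
i=15 t=17 v=6: → [14,22); WM=21
i=16 t=16 v=9: DROP (t<21-4); WM=21
i=17 t=22 v=9: → [21,29); WM=21
i=18 t=23 v=7: → [21,29); WM=21
i=19 t=24 v=6: → [21,29); WM=23; [14,22) fires=5
i=20 t=24 v=8: → [21,29); WM=23
i=21 t=27 v=9: → [21,29); WM=23
i=22 t=30 v=9: → [28,36); WM=23
i=23 t=31 v=5: → [28,36); WM=30; [21,29) fires=6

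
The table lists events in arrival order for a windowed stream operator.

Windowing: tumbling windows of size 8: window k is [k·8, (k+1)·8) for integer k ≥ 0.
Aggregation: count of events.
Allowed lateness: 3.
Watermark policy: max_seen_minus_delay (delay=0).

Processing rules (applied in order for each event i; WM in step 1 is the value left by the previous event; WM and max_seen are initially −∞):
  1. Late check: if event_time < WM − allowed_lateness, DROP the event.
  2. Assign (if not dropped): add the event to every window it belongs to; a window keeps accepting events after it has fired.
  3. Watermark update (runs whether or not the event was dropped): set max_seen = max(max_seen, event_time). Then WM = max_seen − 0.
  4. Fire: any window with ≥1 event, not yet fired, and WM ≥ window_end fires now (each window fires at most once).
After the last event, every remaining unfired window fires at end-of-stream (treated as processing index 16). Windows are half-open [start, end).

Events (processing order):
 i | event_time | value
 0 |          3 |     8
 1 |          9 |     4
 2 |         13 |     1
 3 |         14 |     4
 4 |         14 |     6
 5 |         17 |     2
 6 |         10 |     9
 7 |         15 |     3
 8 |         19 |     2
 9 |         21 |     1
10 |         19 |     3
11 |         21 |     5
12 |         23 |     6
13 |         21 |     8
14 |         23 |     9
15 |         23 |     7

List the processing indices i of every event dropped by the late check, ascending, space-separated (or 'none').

i=0 t=3 v=8: → [0,8); WM=3
i=1 t=9 v=4: → [8,16); WM=9; [0,8) fires=1
i=2 t=13 v=1: → [8,16); WM=13
i=3 t=14 v=4: → [8,16); WM=14
i=4 t=14 v=6: → [8,16); WM=14
i=5 t=17 v=2: → [16,24); WM=17; [8,16) fires=4
i=6 t=10 v=9: DROP (t<17-3); WM=17
i=7 t=15 v=3: → [8,16); WM=17
i=8 t=19 v=2: → [16,24); WM=19
i=9 t=21 v=1: → [16,24); WM=21
i=10 t=19 v=3: → [16,24); WM=21
i=11 t=21 v=5: → [16,24); WM=21
i=12 t=23 v=6: → [16,24); WM=23
i=13 t=21 v=8: → [16,24); WM=23
i=14 t=23 v=9: → [16,24); WM=23
i=15 t=23 v=7: → [16,24); WM=23

6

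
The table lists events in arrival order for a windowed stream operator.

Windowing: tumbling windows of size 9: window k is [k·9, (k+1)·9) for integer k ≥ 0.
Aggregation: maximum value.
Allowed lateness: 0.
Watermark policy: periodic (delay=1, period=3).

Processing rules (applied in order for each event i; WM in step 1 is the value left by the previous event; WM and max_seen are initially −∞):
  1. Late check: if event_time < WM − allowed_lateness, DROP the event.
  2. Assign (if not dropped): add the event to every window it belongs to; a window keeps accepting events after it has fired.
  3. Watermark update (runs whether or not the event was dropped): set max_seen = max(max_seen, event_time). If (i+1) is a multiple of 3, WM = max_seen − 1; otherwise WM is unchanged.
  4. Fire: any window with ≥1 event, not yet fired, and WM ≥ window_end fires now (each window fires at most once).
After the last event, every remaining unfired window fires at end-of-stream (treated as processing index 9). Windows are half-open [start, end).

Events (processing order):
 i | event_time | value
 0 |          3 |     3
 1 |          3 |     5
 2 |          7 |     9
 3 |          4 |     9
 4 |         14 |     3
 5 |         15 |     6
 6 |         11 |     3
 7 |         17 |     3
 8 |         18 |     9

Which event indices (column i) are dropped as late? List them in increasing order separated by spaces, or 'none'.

3 6

i=0 t=3 v=3: → [0,9); WM=−∞
i=1 t=3 v=5: → [0,9); WM=−∞
i=2 t=7 v=9: → [0,9); WM=6
i=3 t=4 v=9: DROP (t<6-0); WM=6
i=4 t=14 v=3: → [9,18); WM=6
i=5 t=15 v=6: → [9,18); WM=14; [0,9) fires=9
i=6 t=11 v=3: DROP (t<14-0); WM=14
i=7 t=17 v=3: → [9,18); WM=14
i=8 t=18 v=9: → [18,27); WM=17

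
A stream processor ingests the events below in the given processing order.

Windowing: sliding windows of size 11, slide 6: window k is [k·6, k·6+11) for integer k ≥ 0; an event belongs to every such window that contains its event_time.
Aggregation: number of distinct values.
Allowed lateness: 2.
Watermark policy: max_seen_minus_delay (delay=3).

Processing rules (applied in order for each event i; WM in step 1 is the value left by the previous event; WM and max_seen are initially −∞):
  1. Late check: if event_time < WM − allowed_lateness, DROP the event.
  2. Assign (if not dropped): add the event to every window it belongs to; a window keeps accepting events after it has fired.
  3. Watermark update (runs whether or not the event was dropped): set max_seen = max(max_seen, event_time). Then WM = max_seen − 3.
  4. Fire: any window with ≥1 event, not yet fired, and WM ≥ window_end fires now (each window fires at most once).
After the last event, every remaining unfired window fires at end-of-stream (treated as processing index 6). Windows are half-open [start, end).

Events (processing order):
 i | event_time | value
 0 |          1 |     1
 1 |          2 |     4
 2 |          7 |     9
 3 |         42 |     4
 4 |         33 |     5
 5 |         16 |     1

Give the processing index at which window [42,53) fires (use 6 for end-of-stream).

6

i=0 t=1 v=1: → [0,11); WM=-2
i=1 t=2 v=4: → [0,11); WM=-1
i=2 t=7 v=9: → [6,17),[0,11); WM=4
i=3 t=42 v=4: → [42,53),[36,47); WM=39; [0,11) fires=3 [6,17) fires=1
i=4 t=33 v=5: DROP (t<39-2); WM=39
i=5 t=16 v=1: DROP (t<39-2); WM=39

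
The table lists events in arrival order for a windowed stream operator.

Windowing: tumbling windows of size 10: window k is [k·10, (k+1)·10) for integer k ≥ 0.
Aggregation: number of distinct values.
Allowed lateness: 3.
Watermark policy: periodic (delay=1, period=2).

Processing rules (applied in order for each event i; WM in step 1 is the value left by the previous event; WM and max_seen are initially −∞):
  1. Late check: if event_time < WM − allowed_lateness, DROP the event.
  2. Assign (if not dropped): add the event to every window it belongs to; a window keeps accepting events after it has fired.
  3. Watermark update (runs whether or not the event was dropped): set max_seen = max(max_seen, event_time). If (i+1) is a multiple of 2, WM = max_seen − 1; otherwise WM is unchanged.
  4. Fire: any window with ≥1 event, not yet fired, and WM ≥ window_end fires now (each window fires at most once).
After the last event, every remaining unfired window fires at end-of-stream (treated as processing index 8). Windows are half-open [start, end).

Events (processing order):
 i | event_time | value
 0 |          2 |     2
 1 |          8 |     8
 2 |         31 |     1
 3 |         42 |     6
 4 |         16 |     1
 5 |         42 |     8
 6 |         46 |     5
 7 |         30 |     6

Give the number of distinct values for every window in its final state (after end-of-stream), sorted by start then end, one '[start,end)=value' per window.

[0,10)=2 [30,40)=1 [40,50)=3

i=0 t=2 v=2: → [0,10); WM=−∞
i=1 t=8 v=8: → [0,10); WM=7
i=2 t=31 v=1: → [30,40); WM=7
i=3 t=42 v=6: → [40,50); WM=41; [0,10) fires=2 [30,40) fires=1
i=4 t=16 v=1: DROP (t<41-3); WM=41
i=5 t=42 v=8: → [40,50); WM=41
i=6 t=46 v=5: → [40,50); WM=41
i=7 t=30 v=6: DROP (t<41-3); WM=45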